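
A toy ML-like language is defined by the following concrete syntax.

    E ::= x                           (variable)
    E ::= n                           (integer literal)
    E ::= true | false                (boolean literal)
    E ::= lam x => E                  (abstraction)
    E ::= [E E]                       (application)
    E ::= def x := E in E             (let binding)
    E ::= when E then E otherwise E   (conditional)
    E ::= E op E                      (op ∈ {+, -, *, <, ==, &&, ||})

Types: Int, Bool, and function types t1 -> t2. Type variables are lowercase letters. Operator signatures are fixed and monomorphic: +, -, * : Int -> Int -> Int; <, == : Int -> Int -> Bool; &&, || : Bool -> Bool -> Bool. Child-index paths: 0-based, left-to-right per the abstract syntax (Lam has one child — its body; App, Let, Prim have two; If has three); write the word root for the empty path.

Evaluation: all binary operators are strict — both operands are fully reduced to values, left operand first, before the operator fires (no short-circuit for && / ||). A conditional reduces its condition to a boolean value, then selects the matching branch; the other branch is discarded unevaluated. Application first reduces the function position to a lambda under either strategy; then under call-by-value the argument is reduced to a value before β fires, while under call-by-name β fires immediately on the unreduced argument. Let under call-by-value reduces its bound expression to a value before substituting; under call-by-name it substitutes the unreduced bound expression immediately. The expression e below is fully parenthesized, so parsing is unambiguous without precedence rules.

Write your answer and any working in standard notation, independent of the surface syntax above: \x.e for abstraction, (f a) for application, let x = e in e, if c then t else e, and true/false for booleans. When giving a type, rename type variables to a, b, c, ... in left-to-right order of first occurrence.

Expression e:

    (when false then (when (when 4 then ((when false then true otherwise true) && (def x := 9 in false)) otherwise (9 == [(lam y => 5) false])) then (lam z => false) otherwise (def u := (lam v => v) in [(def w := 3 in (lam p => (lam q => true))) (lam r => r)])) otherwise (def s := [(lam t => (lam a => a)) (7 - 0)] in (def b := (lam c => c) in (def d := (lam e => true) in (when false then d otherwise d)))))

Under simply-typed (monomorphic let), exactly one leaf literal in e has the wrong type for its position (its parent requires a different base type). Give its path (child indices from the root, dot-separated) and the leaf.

Answer: 1.0.0 : 4

Trace:
  unify Bool ~ Bool
  unify Int ~ Bool
  FAIL: mismatch Int ~ Bool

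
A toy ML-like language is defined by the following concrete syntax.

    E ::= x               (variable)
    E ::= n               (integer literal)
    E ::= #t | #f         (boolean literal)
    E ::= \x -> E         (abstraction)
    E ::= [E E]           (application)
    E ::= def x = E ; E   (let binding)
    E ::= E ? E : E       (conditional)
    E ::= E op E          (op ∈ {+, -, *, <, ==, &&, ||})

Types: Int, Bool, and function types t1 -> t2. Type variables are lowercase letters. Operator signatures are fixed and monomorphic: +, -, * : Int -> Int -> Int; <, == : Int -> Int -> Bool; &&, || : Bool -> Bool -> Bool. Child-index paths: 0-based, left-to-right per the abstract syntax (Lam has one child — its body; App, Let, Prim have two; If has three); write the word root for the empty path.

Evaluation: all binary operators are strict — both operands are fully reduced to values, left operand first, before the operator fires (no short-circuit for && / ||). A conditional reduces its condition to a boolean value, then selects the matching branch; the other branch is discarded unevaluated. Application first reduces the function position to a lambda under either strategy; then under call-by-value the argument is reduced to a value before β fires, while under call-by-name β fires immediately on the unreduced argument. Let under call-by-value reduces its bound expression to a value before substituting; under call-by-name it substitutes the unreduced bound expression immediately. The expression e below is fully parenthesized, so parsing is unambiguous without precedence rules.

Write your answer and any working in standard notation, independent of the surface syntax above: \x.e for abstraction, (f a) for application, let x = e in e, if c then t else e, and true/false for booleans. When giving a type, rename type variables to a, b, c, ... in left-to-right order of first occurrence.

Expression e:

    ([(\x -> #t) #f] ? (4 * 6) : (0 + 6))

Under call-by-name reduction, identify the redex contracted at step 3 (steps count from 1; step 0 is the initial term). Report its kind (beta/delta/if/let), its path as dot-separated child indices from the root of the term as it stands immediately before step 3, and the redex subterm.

Answer: delta at root : (4 * 6)

Working:
step 0: (if ((\x.true) false) then (4 * 6) else (0 + 6))
step 1: [beta@0] (if true then (4 * 6) else (0 + 6))
step 2: [if@root] (4 * 6)
step 3: [delta@root] 24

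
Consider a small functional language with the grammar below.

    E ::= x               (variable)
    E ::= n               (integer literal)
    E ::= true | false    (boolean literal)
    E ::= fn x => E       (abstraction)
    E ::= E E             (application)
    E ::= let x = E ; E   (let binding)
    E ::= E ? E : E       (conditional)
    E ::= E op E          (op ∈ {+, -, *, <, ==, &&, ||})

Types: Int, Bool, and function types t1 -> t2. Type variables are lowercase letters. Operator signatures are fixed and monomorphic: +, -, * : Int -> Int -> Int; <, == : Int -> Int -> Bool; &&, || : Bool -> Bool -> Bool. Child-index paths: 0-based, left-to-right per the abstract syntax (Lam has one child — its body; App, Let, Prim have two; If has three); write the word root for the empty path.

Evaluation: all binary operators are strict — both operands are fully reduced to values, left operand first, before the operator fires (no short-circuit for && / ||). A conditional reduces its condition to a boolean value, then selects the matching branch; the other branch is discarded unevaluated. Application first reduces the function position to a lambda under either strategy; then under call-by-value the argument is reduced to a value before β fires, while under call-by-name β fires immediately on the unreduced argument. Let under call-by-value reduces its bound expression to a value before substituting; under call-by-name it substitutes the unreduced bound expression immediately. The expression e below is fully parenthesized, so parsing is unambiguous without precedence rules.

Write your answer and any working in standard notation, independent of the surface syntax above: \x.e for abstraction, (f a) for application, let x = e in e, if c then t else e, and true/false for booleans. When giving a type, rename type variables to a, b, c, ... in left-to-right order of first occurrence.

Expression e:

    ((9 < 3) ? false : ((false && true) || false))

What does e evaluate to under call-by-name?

Working:
step 0: (if (9 < 3) then false else ((false && true) || false))
step 1: [delta@0] (if false then false else ((false && true) || false))
step 2: [if@root] ((false && true) || false)
step 3: [delta@0] (false || false)
step 4: [delta@root] false

Answer: false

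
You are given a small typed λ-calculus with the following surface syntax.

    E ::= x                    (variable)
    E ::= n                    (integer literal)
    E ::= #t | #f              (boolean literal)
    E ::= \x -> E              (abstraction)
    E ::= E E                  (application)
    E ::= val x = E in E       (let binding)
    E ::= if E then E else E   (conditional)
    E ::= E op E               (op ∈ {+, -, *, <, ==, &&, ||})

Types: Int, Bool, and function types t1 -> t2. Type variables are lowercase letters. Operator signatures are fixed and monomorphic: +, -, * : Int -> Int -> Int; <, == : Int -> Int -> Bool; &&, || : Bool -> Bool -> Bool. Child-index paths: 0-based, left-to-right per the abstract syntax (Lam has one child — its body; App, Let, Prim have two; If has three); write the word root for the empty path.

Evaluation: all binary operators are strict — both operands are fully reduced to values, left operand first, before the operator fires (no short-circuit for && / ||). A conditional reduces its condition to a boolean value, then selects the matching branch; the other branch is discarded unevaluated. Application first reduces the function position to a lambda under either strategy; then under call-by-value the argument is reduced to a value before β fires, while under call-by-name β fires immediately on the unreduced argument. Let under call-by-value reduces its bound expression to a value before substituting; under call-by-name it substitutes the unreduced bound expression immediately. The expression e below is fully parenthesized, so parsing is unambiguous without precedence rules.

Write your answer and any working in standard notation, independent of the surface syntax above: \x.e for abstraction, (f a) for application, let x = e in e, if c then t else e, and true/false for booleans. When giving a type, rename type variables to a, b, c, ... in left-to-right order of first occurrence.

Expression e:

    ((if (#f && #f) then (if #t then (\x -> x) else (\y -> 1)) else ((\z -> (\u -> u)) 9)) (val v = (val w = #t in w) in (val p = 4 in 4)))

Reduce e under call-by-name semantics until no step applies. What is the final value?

Answer: 4

Working:
step 0: ((if (false && false) then (if true then (\x.x) else (\y.1)) else ((\z.(\u.u)) 9)) (let v = (let w = true in w) in (let p = 4 in 4)))
step 1: [delta@0.0] ((if false then (if true then (\x.x) else (\y.1)) else ((\z.(\u.u)) 9)) (let v = (let w = true in w) in (let p = 4 in 4)))
step 2: [if@0] (((\z.(\u.u)) 9) (let v = (let w = true in w) in (let p = 4 in 4)))
step 3: [beta@0] ((\u.u) (let v = (let w = true in w) in (let p = 4 in 4)))
step 4: [beta@root] (let v = (let w = true in w) in (let p = 4 in 4))
step 5: [let@root] (let p = 4 in 4)
step 6: [let@root] 4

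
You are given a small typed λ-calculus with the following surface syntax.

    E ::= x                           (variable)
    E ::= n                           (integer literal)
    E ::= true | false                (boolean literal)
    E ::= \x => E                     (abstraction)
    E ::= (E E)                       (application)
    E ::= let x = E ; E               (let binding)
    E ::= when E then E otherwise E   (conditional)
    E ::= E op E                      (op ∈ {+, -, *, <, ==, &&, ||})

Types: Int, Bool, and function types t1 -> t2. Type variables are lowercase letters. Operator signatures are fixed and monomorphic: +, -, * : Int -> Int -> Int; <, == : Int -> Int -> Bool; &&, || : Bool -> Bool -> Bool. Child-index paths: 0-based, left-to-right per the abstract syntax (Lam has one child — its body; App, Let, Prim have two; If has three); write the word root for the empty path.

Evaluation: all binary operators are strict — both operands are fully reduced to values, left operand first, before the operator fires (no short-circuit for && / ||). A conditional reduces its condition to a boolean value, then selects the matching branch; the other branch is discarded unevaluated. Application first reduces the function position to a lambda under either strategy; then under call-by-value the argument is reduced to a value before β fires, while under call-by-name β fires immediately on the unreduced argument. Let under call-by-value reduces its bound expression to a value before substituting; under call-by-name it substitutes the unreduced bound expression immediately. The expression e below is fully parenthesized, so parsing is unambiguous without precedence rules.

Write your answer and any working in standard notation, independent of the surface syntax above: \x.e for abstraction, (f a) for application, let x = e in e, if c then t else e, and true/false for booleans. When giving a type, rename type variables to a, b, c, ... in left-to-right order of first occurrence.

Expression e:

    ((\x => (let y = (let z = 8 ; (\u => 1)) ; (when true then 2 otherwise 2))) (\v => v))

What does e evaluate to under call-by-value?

Trace:
step 0: ((\x.(let y = (let z = 8 in (\u.1)) in (if true then 2 else 2))) (\v.v))
step 1: [beta@root] (let y = (let z = 8 in (\u.1)) in (if true then 2 else 2))
step 2: [let@0] (let y = (\u.1) in (if true then 2 else 2))
step 3: [let@root] (if true then 2 else 2)
step 4: [if@root] 2

Answer: 2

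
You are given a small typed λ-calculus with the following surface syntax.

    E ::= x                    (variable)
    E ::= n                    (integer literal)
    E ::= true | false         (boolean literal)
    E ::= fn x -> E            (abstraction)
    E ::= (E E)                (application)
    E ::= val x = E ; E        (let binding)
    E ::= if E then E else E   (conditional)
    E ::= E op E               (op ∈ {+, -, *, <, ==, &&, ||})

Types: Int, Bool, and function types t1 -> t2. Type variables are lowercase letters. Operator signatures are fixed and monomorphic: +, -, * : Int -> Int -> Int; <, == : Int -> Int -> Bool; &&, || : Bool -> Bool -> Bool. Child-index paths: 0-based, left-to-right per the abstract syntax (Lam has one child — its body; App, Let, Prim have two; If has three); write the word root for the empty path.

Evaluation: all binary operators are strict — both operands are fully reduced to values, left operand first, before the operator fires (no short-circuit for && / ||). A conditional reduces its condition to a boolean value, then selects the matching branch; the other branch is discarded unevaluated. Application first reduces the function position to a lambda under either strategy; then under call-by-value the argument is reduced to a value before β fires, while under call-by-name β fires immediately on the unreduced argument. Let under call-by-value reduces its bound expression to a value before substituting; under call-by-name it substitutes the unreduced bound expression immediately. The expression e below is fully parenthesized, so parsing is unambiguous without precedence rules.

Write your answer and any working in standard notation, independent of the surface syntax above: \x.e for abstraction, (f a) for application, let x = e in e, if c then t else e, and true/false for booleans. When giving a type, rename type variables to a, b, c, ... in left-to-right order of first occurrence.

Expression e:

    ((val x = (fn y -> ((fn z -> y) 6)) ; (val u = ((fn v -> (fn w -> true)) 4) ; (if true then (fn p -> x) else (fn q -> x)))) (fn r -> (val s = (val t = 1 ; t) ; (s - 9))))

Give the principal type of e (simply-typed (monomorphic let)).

Answer: a -> a

Trace:
y : a
\z._ : b -> a
  unify b -> a ~ Int -> c
  unify b ~ Int
  unify a ~ c
_ _ : c
\y._ : c -> c
let x : c -> c
\w._ : e -> Bool
\v._ : d -> e -> Bool
  unify d -> e -> Bool ~ Int -> f
  unify d ~ Int
  unify e -> Bool ~ f
_ _ : e -> Bool
let u : e -> Bool
  unify Bool ~ Bool
x : c -> c
\p._ : g -> c -> c
x : c -> c
\q._ : h -> c -> c
  unify g -> c -> c ~ h -> c -> c
  unify g ~ h
  unify c -> c ~ c -> c
  unify c ~ c
  unify c ~ c
let t : Int
t : Int
let s : Int
s : Int
  unify Int ~ Int
  unify Int ~ Int
\r._ : i -> Int
  unify h -> c -> c ~ (i -> Int) -> j
  unify h ~ i -> Int
  unify c -> c ~ j
_ _ : c -> c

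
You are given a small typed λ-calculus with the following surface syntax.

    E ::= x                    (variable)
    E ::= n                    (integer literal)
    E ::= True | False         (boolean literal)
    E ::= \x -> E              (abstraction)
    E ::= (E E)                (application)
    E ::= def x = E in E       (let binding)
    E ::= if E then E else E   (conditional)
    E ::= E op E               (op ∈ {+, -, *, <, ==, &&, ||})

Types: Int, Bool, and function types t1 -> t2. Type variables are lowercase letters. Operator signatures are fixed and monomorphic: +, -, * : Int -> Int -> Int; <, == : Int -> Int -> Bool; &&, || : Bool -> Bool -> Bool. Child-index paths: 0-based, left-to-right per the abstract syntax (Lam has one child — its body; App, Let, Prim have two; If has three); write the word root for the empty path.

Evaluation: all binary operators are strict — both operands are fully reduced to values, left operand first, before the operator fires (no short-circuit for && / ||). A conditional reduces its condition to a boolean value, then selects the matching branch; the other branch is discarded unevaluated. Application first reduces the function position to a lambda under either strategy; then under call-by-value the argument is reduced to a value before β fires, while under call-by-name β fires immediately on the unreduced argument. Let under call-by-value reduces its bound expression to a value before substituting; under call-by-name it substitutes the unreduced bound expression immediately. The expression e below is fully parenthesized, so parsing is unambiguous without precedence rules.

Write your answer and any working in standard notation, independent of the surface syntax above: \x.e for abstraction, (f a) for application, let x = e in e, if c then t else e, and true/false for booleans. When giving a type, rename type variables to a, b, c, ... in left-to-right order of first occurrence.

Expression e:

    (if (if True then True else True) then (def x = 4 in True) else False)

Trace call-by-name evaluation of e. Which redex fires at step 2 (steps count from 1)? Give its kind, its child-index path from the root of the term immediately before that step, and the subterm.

Answer: if at root : (if true then (let x = 4 in true) else false)

Derivation:
step 0: (if (if true then true else true) then (let x = 4 in true) else false)
step 1: [if@0] (if true then (let x = 4 in true) else false)
step 2: [if@root] (let x = 4 in true)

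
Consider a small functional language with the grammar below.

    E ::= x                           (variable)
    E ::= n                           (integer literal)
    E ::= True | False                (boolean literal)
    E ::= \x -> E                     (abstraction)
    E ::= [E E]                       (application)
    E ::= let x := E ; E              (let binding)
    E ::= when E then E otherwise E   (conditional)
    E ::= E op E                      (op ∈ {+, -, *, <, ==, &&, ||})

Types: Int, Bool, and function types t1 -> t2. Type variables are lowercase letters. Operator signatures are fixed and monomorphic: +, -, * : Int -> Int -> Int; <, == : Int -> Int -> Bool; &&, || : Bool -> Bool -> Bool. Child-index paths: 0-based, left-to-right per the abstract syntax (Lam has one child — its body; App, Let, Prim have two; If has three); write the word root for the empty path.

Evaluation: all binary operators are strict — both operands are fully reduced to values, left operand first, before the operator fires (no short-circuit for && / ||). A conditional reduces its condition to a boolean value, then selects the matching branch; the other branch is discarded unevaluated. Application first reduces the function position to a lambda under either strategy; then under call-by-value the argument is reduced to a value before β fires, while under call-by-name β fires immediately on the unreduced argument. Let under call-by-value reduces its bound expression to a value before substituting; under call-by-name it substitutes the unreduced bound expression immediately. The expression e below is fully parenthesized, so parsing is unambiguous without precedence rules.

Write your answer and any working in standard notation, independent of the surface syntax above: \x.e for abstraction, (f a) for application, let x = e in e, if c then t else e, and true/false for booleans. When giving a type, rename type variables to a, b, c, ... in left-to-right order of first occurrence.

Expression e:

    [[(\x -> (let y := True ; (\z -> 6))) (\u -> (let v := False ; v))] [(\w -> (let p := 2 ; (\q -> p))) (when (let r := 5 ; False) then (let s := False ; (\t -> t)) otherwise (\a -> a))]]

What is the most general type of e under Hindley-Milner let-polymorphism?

Answer: Int

Trace:
let y : Bool
\z._ : b -> Int
\x._ : a -> b -> Int
let v : Bool
v : Bool
\u._ : c -> Bool
  unify a -> b -> Int ~ (c -> Bool) -> d
  unify a ~ c -> Bool
  unify b -> Int ~ d
_ _ : b -> Int
let p : Int
p : Int
\q._ : f -> Int
\w._ : e -> f -> Int
let r : Int
  unify Bool ~ Bool
let s : Bool
t : g
\t._ : g -> g
a : h
\a._ : h -> h
  unify g -> g ~ h -> h
  unify g ~ h
  unify h ~ h
  unify e -> f -> Int ~ (h -> h) -> i
  unify e ~ h -> h
  unify f -> Int ~ i
_ _ : f -> Int
  unify b -> Int ~ (f -> Int) -> j
  unify b ~ f -> Int
  unify Int ~ j
_ _ : Int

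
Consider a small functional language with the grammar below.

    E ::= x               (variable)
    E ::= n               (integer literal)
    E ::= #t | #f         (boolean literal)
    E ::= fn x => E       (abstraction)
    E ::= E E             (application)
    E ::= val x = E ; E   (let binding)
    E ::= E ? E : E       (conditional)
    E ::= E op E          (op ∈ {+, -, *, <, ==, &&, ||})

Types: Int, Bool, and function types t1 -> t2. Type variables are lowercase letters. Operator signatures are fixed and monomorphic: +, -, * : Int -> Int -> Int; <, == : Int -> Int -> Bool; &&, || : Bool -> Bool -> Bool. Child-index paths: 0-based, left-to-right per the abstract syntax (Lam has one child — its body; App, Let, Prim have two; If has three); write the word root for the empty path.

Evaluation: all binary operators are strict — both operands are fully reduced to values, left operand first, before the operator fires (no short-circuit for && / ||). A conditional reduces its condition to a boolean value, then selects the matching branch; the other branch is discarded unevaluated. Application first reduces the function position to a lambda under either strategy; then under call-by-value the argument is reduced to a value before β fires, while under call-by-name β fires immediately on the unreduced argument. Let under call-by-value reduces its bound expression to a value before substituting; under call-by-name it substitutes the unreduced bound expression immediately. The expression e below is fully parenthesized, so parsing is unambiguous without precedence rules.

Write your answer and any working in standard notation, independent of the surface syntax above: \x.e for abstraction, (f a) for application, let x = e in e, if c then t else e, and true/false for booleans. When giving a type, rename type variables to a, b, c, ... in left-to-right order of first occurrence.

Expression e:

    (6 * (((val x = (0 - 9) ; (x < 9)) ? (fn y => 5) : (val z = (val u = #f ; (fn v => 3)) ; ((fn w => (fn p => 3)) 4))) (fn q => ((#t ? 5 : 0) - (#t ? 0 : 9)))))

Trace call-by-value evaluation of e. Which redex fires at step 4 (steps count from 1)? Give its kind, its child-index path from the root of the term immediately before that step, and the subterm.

Working:
step 0: (6 * ((if (let x = (0 - 9) in (x < 9)) then (\y.5) else (let z = (let u = false in (\v.3)) in ((\w.(\p.3)) 4))) (\q.((if true then 5 else 0) - (if true then 0 else 9)))))
step 1: [delta@1.0.0.0] (6 * ((if (let x = -9 in (x < 9)) then (\y.5) else (let z = (let u = false in (\v.3)) in ((\w.(\p.3)) 4))) (\q.((if true then 5 else 0) - (if true then 0 else 9)))))
step 2: [let@1.0.0] (6 * ((if (-9 < 9) then (\y.5) else (let z = (let u = false in (\v.3)) in ((\w.(\p.3)) 4))) (\q.((if true then 5 else 0) - (if true then 0 else 9)))))
step 3: [delta@1.0.0] (6 * ((if true then (\y.5) else (let z = (let u = false in (\v.3)) in ((\w.(\p.3)) 4))) (\q.((if true then 5 else 0) - (if true then 0 else 9)))))
step 4: [if@1.0] (6 * ((\y.5) (\q.((if true then 5 else 0) - (if true then 0 else 9)))))

Answer: if at 1.0 : (if true then (\y.5) else (let z = (let u = false in (\v.3)) in ((\w.(\p.3)) 4)))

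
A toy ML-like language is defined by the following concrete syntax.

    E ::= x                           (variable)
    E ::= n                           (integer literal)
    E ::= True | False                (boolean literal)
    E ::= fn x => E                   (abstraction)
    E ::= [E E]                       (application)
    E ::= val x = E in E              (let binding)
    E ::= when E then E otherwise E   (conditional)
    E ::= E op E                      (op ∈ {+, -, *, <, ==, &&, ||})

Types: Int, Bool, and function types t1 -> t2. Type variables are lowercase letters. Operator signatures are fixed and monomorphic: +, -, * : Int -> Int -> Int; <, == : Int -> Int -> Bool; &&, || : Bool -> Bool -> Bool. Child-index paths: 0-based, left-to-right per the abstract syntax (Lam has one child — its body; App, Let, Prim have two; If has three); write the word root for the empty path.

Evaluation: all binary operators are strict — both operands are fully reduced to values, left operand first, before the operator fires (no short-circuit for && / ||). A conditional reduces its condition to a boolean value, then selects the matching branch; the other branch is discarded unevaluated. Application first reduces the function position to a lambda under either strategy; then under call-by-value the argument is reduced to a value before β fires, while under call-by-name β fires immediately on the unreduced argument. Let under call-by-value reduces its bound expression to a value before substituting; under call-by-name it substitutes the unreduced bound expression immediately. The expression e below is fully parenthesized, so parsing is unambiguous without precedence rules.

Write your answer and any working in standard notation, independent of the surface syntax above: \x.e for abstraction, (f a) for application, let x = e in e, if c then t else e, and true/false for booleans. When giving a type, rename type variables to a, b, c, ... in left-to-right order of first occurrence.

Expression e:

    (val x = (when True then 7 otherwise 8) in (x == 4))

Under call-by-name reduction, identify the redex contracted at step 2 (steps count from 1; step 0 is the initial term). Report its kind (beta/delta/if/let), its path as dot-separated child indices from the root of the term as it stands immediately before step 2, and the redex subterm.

Derivation:
step 0: (let x = (if true then 7 else 8) in (x == 4))
step 1: [let@root] ((if true then 7 else 8) == 4)
step 2: [if@0] (7 == 4)

Answer: if at 0 : (if true then 7 else 8)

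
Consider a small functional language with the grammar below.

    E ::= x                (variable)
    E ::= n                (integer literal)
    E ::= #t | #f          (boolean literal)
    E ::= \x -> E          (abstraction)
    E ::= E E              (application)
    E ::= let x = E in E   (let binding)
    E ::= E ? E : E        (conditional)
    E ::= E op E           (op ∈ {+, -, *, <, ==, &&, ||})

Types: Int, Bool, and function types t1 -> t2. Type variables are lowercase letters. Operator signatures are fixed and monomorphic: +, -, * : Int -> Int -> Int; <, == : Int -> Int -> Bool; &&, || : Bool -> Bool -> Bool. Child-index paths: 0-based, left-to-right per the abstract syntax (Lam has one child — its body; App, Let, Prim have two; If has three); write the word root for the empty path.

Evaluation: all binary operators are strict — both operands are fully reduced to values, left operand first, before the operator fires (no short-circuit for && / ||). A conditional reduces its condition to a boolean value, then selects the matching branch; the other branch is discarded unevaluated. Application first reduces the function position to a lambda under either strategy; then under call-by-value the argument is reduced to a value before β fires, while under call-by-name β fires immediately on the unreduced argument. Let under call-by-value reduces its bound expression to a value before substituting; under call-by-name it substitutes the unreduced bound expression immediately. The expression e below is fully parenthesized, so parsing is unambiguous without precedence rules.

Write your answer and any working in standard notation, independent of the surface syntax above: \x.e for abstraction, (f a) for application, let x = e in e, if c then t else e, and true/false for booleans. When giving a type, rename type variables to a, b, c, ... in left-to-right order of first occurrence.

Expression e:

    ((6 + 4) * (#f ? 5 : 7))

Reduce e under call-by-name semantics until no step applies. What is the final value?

Answer: 70

Trace:
step 0: ((6 + 4) * (if false then 5 else 7))
step 1: [delta@0] (10 * (if false then 5 else 7))
step 2: [if@1] (10 * 7)
step 3: [delta@root] 70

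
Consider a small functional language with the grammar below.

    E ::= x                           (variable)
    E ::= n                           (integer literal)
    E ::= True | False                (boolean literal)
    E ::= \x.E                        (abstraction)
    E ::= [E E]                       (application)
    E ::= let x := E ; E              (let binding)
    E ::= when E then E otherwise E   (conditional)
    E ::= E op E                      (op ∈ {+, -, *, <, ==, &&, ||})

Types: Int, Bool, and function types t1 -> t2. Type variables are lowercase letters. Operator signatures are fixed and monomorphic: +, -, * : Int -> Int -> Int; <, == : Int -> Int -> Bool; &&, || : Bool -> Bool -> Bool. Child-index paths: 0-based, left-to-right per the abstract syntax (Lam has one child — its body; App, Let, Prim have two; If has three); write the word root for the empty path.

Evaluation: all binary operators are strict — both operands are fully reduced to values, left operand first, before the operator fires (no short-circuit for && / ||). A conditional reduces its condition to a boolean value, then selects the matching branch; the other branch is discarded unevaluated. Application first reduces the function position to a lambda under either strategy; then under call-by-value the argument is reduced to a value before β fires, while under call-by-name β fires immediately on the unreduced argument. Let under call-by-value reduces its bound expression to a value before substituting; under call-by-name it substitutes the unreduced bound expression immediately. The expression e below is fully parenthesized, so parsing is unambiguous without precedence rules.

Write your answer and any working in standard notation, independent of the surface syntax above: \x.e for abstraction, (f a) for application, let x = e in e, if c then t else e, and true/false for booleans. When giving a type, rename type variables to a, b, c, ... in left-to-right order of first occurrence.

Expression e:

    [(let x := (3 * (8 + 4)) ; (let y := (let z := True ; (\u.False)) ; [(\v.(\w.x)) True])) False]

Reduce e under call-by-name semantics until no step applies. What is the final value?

Answer: 36

Derivation:
step 0: ((let x = (3 * (8 + 4)) in (let y = (let z = true in (\u.false)) in ((\v.(\w.x)) true))) false)
step 1: [let@0] ((let y = (let z = true in (\u.false)) in ((\v.(\w.(3 * (8 + 4)))) true)) false)
step 2: [let@0] (((\v.(\w.(3 * (8 + 4)))) true) false)
step 3: [beta@0] ((\w.(3 * (8 + 4))) false)
step 4: [beta@root] (3 * (8 + 4))
step 5: [delta@1] (3 * 12)
step 6: [delta@root] 36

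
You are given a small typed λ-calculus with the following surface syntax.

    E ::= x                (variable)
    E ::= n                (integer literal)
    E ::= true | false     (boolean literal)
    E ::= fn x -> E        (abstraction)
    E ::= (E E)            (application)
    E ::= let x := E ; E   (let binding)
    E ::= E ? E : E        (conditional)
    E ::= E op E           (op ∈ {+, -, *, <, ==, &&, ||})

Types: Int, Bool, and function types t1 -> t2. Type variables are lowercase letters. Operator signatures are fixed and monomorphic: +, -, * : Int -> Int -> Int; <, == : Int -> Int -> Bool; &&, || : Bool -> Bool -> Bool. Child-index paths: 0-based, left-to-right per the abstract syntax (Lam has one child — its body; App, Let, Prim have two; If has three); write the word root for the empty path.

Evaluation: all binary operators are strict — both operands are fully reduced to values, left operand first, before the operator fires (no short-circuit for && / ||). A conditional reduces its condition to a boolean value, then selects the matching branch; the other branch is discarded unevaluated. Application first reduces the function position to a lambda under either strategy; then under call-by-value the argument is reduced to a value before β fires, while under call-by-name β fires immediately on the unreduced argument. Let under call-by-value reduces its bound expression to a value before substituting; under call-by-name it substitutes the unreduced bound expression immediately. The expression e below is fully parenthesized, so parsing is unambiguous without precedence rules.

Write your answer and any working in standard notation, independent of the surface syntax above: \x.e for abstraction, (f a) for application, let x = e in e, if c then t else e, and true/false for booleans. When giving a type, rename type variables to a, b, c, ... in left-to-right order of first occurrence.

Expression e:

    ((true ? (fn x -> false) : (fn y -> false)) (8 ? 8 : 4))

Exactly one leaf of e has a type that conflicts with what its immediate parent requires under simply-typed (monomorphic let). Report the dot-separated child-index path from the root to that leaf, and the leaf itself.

Derivation:
  unify Bool ~ Bool
\x._ : a -> Bool
\y._ : b -> Bool
  unify a -> Bool ~ b -> Bool
  unify a ~ b
  unify Bool ~ Bool
  unify Int ~ Bool
  FAIL: mismatch Int ~ Bool

Answer: 1.0 : 8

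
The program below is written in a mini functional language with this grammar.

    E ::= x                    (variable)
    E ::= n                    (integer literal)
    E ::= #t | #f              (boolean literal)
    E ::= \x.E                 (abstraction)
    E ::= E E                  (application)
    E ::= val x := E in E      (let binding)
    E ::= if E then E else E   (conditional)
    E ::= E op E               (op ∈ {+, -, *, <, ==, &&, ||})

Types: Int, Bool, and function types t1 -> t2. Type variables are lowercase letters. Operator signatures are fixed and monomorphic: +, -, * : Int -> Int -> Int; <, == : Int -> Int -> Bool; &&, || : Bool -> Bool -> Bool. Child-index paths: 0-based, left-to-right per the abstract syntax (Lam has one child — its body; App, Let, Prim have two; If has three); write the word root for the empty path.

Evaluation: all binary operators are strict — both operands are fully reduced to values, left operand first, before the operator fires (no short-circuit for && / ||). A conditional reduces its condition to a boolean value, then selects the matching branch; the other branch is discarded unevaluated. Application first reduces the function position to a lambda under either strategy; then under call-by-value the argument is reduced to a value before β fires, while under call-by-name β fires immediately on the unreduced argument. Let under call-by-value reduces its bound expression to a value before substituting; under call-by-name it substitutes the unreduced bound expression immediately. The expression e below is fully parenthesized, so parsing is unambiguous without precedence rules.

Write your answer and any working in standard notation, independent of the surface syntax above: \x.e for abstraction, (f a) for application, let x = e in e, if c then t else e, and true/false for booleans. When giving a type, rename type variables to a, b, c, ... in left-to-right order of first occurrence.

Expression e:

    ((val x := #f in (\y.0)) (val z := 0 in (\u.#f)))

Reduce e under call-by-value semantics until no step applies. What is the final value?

Working:
step 0: ((let x = false in (\y.0)) (let z = 0 in (\u.false)))
step 1: [let@0] ((\y.0) (let z = 0 in (\u.false)))
step 2: [let@1] ((\y.0) (\u.false))
step 3: [beta@root] 0

Answer: 0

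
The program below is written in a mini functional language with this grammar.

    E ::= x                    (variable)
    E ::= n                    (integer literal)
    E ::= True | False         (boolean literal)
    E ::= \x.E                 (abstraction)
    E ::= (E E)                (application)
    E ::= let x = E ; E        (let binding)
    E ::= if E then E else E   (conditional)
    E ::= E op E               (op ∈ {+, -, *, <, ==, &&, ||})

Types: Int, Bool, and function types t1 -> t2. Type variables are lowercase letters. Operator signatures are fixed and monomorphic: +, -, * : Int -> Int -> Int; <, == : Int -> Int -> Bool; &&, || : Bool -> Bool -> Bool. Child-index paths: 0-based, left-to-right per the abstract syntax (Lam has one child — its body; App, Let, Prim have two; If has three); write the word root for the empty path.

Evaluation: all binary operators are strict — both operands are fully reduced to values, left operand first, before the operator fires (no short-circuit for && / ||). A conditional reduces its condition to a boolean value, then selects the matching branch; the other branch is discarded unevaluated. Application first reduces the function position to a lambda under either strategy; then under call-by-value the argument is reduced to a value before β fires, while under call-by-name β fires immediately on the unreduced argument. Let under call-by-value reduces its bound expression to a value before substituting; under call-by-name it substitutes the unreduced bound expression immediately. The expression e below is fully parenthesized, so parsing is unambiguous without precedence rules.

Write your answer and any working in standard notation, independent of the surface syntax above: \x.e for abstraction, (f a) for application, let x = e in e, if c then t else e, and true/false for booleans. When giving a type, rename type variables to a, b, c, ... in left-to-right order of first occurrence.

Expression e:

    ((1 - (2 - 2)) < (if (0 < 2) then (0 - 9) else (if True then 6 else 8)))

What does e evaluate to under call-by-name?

Answer: false

Derivation:
step 0: ((1 - (2 - 2)) < (if (0 < 2) then (0 - 9) else (if true then 6 else 8)))
step 1: [delta@0.1] ((1 - 0) < (if (0 < 2) then (0 - 9) else (if true then 6 else 8)))
step 2: [delta@0] (1 < (if (0 < 2) then (0 - 9) else (if true then 6 else 8)))
step 3: [delta@1.0] (1 < (if true then (0 - 9) else (if true then 6 else 8)))
step 4: [if@1] (1 < (0 - 9))
step 5: [delta@1] (1 < -9)
step 6: [delta@root] false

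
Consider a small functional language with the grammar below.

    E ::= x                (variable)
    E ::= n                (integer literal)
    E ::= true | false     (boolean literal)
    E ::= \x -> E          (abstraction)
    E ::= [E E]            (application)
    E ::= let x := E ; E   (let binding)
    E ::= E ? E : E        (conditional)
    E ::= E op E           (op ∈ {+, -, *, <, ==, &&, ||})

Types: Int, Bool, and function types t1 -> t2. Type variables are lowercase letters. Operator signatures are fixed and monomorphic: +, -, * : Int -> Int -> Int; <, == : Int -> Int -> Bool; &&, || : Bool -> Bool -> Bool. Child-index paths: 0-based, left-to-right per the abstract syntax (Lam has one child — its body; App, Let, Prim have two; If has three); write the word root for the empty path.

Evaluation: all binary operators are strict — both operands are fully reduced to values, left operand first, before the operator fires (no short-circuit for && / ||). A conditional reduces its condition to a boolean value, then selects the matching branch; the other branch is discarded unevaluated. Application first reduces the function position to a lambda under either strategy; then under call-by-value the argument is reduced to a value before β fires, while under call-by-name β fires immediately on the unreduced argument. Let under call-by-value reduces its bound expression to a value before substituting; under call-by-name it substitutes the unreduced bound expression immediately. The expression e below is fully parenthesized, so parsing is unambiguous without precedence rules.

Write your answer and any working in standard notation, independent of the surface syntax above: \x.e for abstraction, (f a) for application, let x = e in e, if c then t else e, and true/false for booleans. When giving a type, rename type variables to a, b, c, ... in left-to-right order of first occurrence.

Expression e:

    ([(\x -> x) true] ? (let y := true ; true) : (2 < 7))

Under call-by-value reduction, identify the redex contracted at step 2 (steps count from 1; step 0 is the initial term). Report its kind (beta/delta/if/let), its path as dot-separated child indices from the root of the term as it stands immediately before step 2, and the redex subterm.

Working:
step 0: (if ((\x.x) true) then (let y = true in true) else (2 < 7))
step 1: [beta@0] (if true then (let y = true in true) else (2 < 7))
step 2: [if@root] (let y = true in true)

Answer: if at root : (if true then (let y = true in true) else (2 < 7))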